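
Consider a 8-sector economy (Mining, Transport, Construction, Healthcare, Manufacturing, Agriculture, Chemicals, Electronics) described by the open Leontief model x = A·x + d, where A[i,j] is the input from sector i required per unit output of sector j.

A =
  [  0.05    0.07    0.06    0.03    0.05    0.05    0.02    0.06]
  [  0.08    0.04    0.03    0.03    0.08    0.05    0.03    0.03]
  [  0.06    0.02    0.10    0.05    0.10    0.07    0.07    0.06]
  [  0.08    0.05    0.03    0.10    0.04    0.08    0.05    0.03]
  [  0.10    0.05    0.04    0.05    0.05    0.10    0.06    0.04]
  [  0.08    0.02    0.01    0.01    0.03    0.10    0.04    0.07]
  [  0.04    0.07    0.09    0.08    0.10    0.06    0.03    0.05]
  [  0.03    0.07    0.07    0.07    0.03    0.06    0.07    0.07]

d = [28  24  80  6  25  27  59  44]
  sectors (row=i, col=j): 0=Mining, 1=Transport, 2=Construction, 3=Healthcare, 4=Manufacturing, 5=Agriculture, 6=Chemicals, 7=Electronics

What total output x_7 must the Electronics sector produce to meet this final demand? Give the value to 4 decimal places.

75.7758

Form M = I − A:
  [  0.95   -0.07   -0.06   -0.03   -0.05   -0.05   -0.02   -0.06]
  [ -0.08    0.96   -0.03   -0.03   -0.08   -0.05   -0.03   -0.03]
  [ -0.06   -0.02    0.90   -0.05   -0.10   -0.07   -0.07   -0.06]
  [ -0.08   -0.05   -0.03    0.90   -0.04   -0.08   -0.05   -0.03]
  [ -0.10   -0.05   -0.04   -0.05    0.95   -0.10   -0.06   -0.04]
  [ -0.08   -0.02   -0.01   -0.01   -0.03    0.90   -0.04   -0.07]
  [ -0.04   -0.07   -0.09   -0.08   -0.10   -0.06    0.97   -0.05]
  [ -0.03   -0.07   -0.07   -0.07   -0.03   -0.06   -0.07    0.93]
Leontief inverse L = M⁻¹:
  [  1.0960    0.1030    0.0966    0.0637    0.0910    0.0998    0.0527    0.0966]
  [  0.1247    1.0725    0.0634    0.0613    0.1175    0.0982    0.0594    0.0643]
  [  0.1239    0.0661    1.1538    0.0998    0.1580    0.1419    0.1167    0.1115]
  [  0.1347    0.0896    0.0695    1.1420    0.0857    0.1394    0.0857    0.0717]
  [  0.1570    0.0920    0.0837    0.0912    1.0995    0.1629    0.0978    0.0863]
  [  0.1196    0.0514    0.0415    0.0385    0.0633    1.1459    0.0678    0.1059]
  [  0.1048    0.1135    0.1385    0.1282    0.1554    0.1298    1.0752    0.0978]
  [  0.0849    0.1106    0.1158    0.1152    0.0814    0.1207    0.1099    1.1140]
Total output x = L · d:
  x_0 = 1.0960·28 + 0.1030·24 + 0.0966·80 + 0.0637·6 + 0.0910·25 + 0.0998·27 + 0.0527·59 + 0.0966·44 = 53.5975
  x_1 = 0.1247·28 + 1.0725·24 + 0.0634·80 + 0.0613·6 + 0.1175·25 + 0.0982·27 + 0.0594·59 + 0.0643·44 = 46.5936
  x_2 = 0.1239·28 + 0.0661·24 + 1.1538·80 + 0.0998·6 + 0.1580·25 + 0.1419·27 + 0.1167·59 + 0.1115·44 = 117.5376
  x_3 = 0.1347·28 + 0.0896·24 + 0.0695·80 + 1.1420·6 + 0.0857·25 + 0.1394·27 + 0.0857·59 + 0.0717·44 = 32.4515
  x_4 = 0.1570·28 + 0.0920·24 + 0.0837·80 + 0.0912·6 + 1.0995·25 + 0.1629·27 + 0.0978·59 + 0.0863·44 = 55.2998
  x_5 = 0.1196·28 + 0.0514·24 + 0.0415·80 + 0.0385·6 + 0.0633·25 + 1.1459·27 + 0.0678·59 + 0.1059·44 = 49.3204
  x_6 = 0.1048·28 + 0.1135·24 + 0.1385·80 + 0.1282·6 + 0.1554·25 + 0.1298·27 + 1.0752·59 + 0.0978·44 = 92.6371
  x_7 = 0.0849·28 + 0.1106·24 + 0.1158·80 + 0.1152·6 + 0.0814·25 + 0.1207·27 + 0.1099·59 + 1.1140·44 = 75.7758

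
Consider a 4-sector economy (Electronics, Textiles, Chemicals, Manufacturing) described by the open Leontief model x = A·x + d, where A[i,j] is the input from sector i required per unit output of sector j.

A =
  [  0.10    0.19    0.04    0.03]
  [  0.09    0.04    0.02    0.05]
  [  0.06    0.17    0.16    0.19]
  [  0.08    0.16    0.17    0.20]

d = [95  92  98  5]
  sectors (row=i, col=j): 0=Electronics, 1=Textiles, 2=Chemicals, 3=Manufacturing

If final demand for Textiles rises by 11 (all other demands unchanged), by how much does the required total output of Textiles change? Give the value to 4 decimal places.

Form M = I − A:
  [  0.90   -0.19   -0.04   -0.03]
  [ -0.09    0.96   -0.02   -0.05]
  [ -0.06   -0.17    0.84   -0.19]
  [ -0.08   -0.16   -0.17    0.80]
Leontief inverse L = M⁻¹:
  [  1.1484    0.2536    0.0763    0.0770]
  [  0.1195    1.0879    0.0486    0.0840]
  [  0.1445    0.3081    1.2708    0.3265]
  [  0.1695    0.3084    0.2874    1.3439]
Total output x = L · d:
  x_0 = 1.1484·95 + 0.2536·92 + 0.0763·98 + 0.0770·5 = 140.2988
  x_1 = 0.1195·95 + 1.0879·92 + 0.0486·98 + 0.0840·5 = 116.6245
  x_2 = 0.1445·95 + 0.3081·92 + 1.2708·98 + 0.3265·5 = 168.2401
  x_3 = 0.1695·95 + 0.3084·92 + 0.2874·98 + 1.3439·5 = 79.3558
Δx_1 = L[1,1] · Δd_1 = 1.0879 · 11 = 11.9672

11.9672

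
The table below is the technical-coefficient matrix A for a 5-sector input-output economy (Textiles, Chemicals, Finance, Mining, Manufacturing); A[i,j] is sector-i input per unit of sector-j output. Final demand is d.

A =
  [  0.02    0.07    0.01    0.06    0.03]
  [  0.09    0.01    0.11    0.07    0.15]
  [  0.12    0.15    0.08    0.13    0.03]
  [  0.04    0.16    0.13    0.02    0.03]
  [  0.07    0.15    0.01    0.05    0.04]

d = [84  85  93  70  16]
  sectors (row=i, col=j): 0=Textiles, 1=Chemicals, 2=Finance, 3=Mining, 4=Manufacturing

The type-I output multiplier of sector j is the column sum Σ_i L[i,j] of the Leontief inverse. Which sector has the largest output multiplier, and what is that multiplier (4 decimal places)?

Chemicals (1.8244)

Form M = I − A:
  [  0.98   -0.07   -0.01   -0.06   -0.03]
  [ -0.09    0.99   -0.11   -0.07   -0.15]
  [ -0.12   -0.15    0.92   -0.13   -0.03]
  [ -0.04   -0.16   -0.13    0.98   -0.03]
  [ -0.07   -0.15   -0.01   -0.05    0.96]
Leontief inverse L = M⁻¹:
  [  1.0407    0.0993    0.0348    0.0780    0.0516]
  [  0.1361    1.0888    0.1499    0.1153    0.1827]
  [  0.1742    0.2275    1.1428    0.1827    0.0824]
  [  0.0910    0.2178    0.1789    1.0691    0.0759]
  [  0.1037    0.1911    0.0472    0.0813    1.0788]
Total output x = L · d:
  x_0 = 1.0407·84 + 0.0993·85 + 0.0348·93 + 0.0780·70 + 0.0516·16 = 105.3749
  x_1 = 0.1361·84 + 1.0888·85 + 0.1499·93 + 0.1153·70 + 0.1827·16 = 128.9147
  x_2 = 0.1742·84 + 0.2275·85 + 1.1428·93 + 0.1827·70 + 0.0824·16 = 154.3498
  x_3 = 0.0910·84 + 0.2178·85 + 0.1789·93 + 1.0691·70 + 0.0759·16 = 118.8526
  x_4 = 0.1037·84 + 0.1911·85 + 0.0472·93 + 0.0813·70 + 1.0788·16 = 52.2912
Output multipliers (column sums of L):
  Textiles: 1.5456
  Chemicals: 1.8244
  Finance: 1.5536
  Mining: 1.5265
  Manufacturing: 1.4713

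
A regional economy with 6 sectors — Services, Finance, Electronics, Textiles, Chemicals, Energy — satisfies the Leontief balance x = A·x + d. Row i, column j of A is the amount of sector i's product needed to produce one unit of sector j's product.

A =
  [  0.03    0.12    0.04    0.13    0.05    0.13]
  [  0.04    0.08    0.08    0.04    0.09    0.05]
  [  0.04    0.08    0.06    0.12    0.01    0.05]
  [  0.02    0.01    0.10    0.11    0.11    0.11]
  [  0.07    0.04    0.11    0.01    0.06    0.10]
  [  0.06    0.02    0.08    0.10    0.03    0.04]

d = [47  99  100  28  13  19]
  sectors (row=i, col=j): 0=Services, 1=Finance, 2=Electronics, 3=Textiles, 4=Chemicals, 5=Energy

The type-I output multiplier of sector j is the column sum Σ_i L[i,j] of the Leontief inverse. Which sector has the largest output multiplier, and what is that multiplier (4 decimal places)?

Textiles (1.8634)

Form M = I − A:
  [  0.97   -0.12   -0.04   -0.13   -0.05   -0.13]
  [ -0.04    0.92   -0.08   -0.04   -0.09   -0.05]
  [ -0.04   -0.08    0.94   -0.12   -0.01   -0.05]
  [ -0.02   -0.01   -0.10    0.89   -0.11   -0.11]
  [ -0.07   -0.04   -0.11   -0.01    0.94   -0.10]
  [ -0.06   -0.02   -0.08   -0.10   -0.03    0.96]
Leontief inverse L = M⁻¹:
  [  1.0654    0.1592    0.1085    0.2001    0.1026    0.1918]
  [  0.0683    1.1158    0.1304    0.0901    0.1255    0.0976]
  [  0.0635    0.1109    1.1087    0.1752    0.0494    0.0973]
  [  0.0542    0.0443    0.1633    1.1762    0.1519    0.1688]
  [  0.0990    0.0780    0.1583    0.0681    1.0909    0.1472]
  [  0.0820    0.0495    0.1238    0.1536    0.0631    1.0860]
Total output x = L · d:
  x_0 = 1.0654·47 + 0.1592·99 + 0.1085·100 + 0.2001·28 + 0.1026·13 + 0.1918·19 = 87.2650
  x_1 = 0.0683·47 + 1.1158·99 + 0.1304·100 + 0.0901·28 + 0.1255·13 + 0.0976·19 = 132.7249
  x_2 = 0.0635·47 + 0.1109·99 + 1.1087·100 + 0.1752·28 + 0.0494·13 + 0.0973·19 = 132.2240
  x_3 = 0.0542·47 + 0.0443·99 + 0.1633·100 + 1.1762·28 + 0.1519·13 + 0.1688·19 = 61.3859
  x_4 = 0.0990·47 + 0.0780·99 + 0.1583·100 + 0.0681·28 + 1.0909·13 + 0.1472·19 = 47.0911
  x_5 = 0.0820·47 + 0.0495·99 + 0.1238·100 + 0.1536·28 + 0.0631·13 + 1.0860·19 = 46.8955
Output multipliers (column sums of L):
  Services: 1.4324
  Finance: 1.5577
  Electronics: 1.7931
  Textiles: 1.8634
  Chemicals: 1.5834
  Energy: 1.7886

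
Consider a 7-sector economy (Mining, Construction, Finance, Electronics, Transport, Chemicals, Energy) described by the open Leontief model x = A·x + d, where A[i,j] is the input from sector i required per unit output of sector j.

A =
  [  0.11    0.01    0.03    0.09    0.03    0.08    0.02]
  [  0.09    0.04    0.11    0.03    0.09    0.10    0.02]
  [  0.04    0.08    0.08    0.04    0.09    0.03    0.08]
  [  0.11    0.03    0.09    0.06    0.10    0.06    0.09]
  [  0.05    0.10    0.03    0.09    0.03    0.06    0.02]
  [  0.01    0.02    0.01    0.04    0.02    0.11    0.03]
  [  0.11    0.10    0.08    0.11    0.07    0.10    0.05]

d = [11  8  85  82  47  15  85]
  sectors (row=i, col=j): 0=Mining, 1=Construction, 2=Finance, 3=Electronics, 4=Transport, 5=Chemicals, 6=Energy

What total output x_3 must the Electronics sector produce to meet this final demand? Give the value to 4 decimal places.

127.5806

Form M = I − A:
  [  0.89   -0.01   -0.03   -0.09   -0.03   -0.08   -0.02]
  [ -0.09    0.96   -0.11   -0.03   -0.09   -0.10   -0.02]
  [ -0.04   -0.08    0.92   -0.04   -0.09   -0.03   -0.08]
  [ -0.11   -0.03   -0.09    0.94   -0.10   -0.06   -0.09]
  [ -0.05   -0.10   -0.03   -0.09    0.97   -0.06   -0.02]
  [ -0.01   -0.02   -0.01   -0.04   -0.02    0.89   -0.03]
  [ -0.11   -0.10   -0.08   -0.11   -0.07   -0.10    0.95]
Leontief inverse L = M⁻¹:
  [  1.1574    0.0359    0.0627    0.1320    0.0647    0.1289    0.0483]
  [  0.1422    1.0814    0.1526    0.0806    0.1344    0.1600    0.0541]
  [  0.0979    0.1263    1.1297    0.0920    0.1391    0.0895    0.1143]
  [  0.1803    0.0816    0.1437    1.1256    0.1547    0.1313    0.1317]
  [  0.1001    0.1303    0.0720    0.1300    1.0721    0.1126    0.0494]
  [  0.0340    0.0378    0.0297    0.0638    0.0409    1.1443    0.0471]
  [  0.1891    0.1516    0.1435    0.1781    0.1346    0.1833    1.0974]
Total output x = L · d:
  x_0 = 1.1574·11 + 0.0359·8 + 0.0627·85 + 0.1320·82 + 0.0647·47 + 0.1289·15 + 0.0483·85 = 38.2452
  x_1 = 0.1422·11 + 1.0814·8 + 0.1526·85 + 0.0806·82 + 0.1344·47 + 0.1600·15 + 0.0541·85 = 43.1220
  x_2 = 0.0979·11 + 0.1263·8 + 1.1297·85 + 0.0920·82 + 0.1391·47 + 0.0895·15 + 0.1143·85 = 123.2531
  x_3 = 0.1803·11 + 0.0816·8 + 0.1437·85 + 1.1256·82 + 0.1547·47 + 0.1313·15 + 0.1317·85 = 127.5806
  x_4 = 0.1001·11 + 0.1303·8 + 0.0720·85 + 0.1300·82 + 1.0721·47 + 0.1126·15 + 0.0494·85 = 75.2010
  x_5 = 0.0340·11 + 0.0378·8 + 0.0297·85 + 0.0638·82 + 0.0409·47 + 1.1443·15 + 0.0471·85 = 31.5261
  x_6 = 0.1891·11 + 0.1516·8 + 0.1435·85 + 0.1781·82 + 0.1346·47 + 0.1833·15 + 1.0974·85 = 132.4526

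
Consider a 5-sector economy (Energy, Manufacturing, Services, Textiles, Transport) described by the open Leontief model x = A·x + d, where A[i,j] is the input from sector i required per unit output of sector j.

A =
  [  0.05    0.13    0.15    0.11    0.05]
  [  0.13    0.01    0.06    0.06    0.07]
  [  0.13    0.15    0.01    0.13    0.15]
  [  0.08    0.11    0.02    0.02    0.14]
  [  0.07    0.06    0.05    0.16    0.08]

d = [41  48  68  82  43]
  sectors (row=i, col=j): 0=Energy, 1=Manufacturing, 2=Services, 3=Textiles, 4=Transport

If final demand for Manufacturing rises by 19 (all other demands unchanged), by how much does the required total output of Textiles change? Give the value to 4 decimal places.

Form M = I − A:
  [  0.95   -0.13   -0.15   -0.11   -0.05]
  [ -0.13    0.99   -0.06   -0.06   -0.07]
  [ -0.13   -0.15    0.99   -0.13   -0.15]
  [ -0.08   -0.11   -0.02    0.98   -0.14]
  [ -0.07   -0.06   -0.05   -0.16    0.92]
Leontief inverse L = M⁻¹:
  [  1.1338    0.2077    0.1951    0.1884    0.1379]
  [  0.1795    1.0699    0.1008    0.1196    0.1258]
  [  0.2142    0.2294    1.0729    0.2192    0.2374]
  [  0.1361    0.1597    0.0621    1.0855    0.1949]
  [  0.1333    0.1258    0.0905    0.2228    1.1524]
Total output x = L · d:
  x_0 = 1.1338·41 + 0.2077·48 + 0.1951·68 + 0.1884·82 + 0.1379·43 = 91.1044
  x_1 = 0.1795·41 + 1.0699·48 + 0.1008·68 + 0.1196·82 + 0.1258·43 = 80.7824
  x_2 = 0.2142·41 + 0.2294·48 + 1.0729·68 + 0.2192·82 + 0.2374·43 = 120.9248
  x_3 = 0.1361·41 + 0.1597·48 + 0.0621·68 + 1.0855·82 + 0.1949·43 = 114.8582
  x_4 = 0.1333·41 + 0.1258·48 + 0.0905·68 + 0.2228·82 + 1.1524·43 = 85.4867
Δx_3 = L[3,1] · Δd_1 = 0.1597 · 19 = 3.0343

3.0343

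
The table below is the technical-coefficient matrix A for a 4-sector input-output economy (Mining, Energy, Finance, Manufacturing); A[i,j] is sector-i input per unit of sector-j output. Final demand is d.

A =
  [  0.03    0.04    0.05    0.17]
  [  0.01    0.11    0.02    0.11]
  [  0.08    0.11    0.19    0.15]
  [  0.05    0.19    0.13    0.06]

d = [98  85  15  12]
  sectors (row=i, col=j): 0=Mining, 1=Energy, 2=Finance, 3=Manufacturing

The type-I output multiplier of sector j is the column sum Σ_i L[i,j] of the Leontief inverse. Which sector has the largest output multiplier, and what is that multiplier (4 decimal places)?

Form M = I − A:
  [  0.97   -0.04   -0.05   -0.17]
  [ -0.01    0.89   -0.02   -0.11]
  [ -0.08   -0.11    0.81   -0.15]
  [ -0.05   -0.19   -0.13    0.94]
Leontief inverse L = M⁻¹:
  [  1.0518    0.1067    0.1027    0.2191]
  [  0.0241    1.1632    0.0541    0.1491]
  [  0.1215    0.2187    1.2881    0.2531]
  [  0.0776    0.2710    0.1945    1.1406]
Total output x = L · d:
  x_0 = 1.0518·98 + 0.1067·85 + 0.1027·15 + 0.2191·12 = 116.3191
  x_1 = 0.0241·98 + 1.1632·85 + 0.0541·15 + 0.1491·12 = 103.8406
  x_2 = 0.1215·98 + 0.2187·85 + 1.2881·15 + 0.2531·12 = 52.8591
  x_3 = 0.0776·98 + 0.2710·85 + 0.1945·15 + 1.1406·12 = 47.2525
Output multipliers (column sums of L):
  Mining: 1.2751
  Energy: 1.7597
  Finance: 1.6395
  Manufacturing: 1.7620

Manufacturing (1.7620)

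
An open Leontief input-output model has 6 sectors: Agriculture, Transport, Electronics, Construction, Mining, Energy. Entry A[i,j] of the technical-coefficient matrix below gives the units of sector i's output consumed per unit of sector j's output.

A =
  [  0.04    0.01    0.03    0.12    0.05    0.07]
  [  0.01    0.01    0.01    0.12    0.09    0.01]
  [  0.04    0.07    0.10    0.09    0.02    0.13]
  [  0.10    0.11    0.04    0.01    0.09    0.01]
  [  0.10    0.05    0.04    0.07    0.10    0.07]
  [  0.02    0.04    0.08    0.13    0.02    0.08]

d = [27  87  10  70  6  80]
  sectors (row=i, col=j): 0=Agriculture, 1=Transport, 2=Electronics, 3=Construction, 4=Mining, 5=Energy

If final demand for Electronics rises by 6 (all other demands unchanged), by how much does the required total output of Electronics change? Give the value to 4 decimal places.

Form M = I − A:
  [  0.96   -0.01   -0.03   -0.12   -0.05   -0.07]
  [ -0.01    0.99   -0.01   -0.12   -0.09   -0.01]
  [ -0.04   -0.07    0.90   -0.09   -0.02   -0.13]
  [ -0.10   -0.11   -0.04    0.99   -0.09   -0.01]
  [ -0.10   -0.05   -0.04   -0.07    0.90   -0.07]
  [ -0.02   -0.04   -0.08   -0.13   -0.02    0.92]
Leontief inverse L = M⁻¹:
  [  1.0716    0.0405    0.0556    0.1586    0.0829    0.0979]
  [  0.0403    1.0359    0.0273    0.1453    0.1216    0.0290]
  [  0.0744    0.1084    1.1397    0.1528    0.0594    0.1741]
  [  0.1289    0.1319    0.0624    1.0619    0.1288    0.0414]
  [  0.1387    0.0830    0.0719    0.1288    1.1440    0.1101]
  [  0.0527    0.0758    0.1119    0.1759    0.0553    1.1137]
Total output x = L · d:
  x_0 = 1.0716·27 + 0.0405·87 + 0.0556·10 + 0.1586·70 + 0.0829·6 + 0.0979·80 = 52.4386
  x_1 = 0.0403·27 + 1.0359·87 + 0.0273·10 + 0.1453·70 + 0.1216·6 + 0.0290·80 = 104.7113
  x_2 = 0.0744·27 + 0.1084·87 + 1.1397·10 + 0.1528·70 + 0.0594·6 + 0.1741·80 = 47.8097
  x_3 = 0.1289·27 + 0.1319·87 + 0.0624·10 + 1.0619·70 + 0.1288·6 + 0.0414·80 = 93.9966
  x_4 = 0.1387·27 + 0.0830·87 + 0.0719·10 + 0.1288·70 + 1.1440·6 + 0.1101·80 = 36.3701
  x_5 = 0.0527·27 + 0.0758·87 + 0.1119·10 + 0.1759·70 + 0.0553·6 + 1.1137·80 = 110.8793
Δx_2 = L[2,2] · Δd_2 = 1.1397 · 6 = 6.8382

6.8382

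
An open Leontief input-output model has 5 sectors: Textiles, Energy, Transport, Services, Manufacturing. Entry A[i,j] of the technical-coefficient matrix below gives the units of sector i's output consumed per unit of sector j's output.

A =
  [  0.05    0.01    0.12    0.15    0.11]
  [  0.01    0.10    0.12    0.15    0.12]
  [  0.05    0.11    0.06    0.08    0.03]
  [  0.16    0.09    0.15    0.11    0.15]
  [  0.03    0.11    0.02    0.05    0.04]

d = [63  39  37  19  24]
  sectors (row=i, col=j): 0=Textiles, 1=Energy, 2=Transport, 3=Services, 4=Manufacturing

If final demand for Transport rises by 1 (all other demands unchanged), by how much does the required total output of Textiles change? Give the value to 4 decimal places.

Form M = I − A:
  [  0.95   -0.01   -0.12   -0.15   -0.11]
  [ -0.01    0.90   -0.12   -0.15   -0.12]
  [ -0.05   -0.11    0.94   -0.08   -0.03]
  [ -0.16   -0.09   -0.15    0.89   -0.15]
  [ -0.03   -0.11   -0.02   -0.05    0.96]
Leontief inverse L = M⁻¹:
  [  1.1075    0.0803    0.1917    0.2275    0.1785]
  [  0.0701    1.1853    0.2030    0.2411    0.2002]
  [  0.0885    0.1638    1.1216    0.1483    0.0888]
  [  0.2306    0.1874    0.2551    1.2310    0.2502]
  [  0.0565    0.1515    0.0659    0.1019    1.0851]
Total output x = L · d:
  x_0 = 1.1075·63 + 0.0803·39 + 0.1917·37 + 0.2275·19 + 0.1785·24 = 88.6037
  x_1 = 0.0701·63 + 1.1853·39 + 0.2030·37 + 0.2411·19 + 0.2002·24 = 67.5367
  x_2 = 0.0885·63 + 0.1638·39 + 1.1216·37 + 0.1483·19 + 0.0888·24 = 58.4145
  x_3 = 0.2306·63 + 0.1874·39 + 0.2551·37 + 1.2310·19 + 0.2502·24 = 60.6739
  x_4 = 0.0565·63 + 0.1515·39 + 0.0659·37 + 0.1019·19 + 1.0851·24 = 39.8845
Δx_0 = L[0,2] · Δd_2 = 0.1917 · 1 = 0.1917

0.1917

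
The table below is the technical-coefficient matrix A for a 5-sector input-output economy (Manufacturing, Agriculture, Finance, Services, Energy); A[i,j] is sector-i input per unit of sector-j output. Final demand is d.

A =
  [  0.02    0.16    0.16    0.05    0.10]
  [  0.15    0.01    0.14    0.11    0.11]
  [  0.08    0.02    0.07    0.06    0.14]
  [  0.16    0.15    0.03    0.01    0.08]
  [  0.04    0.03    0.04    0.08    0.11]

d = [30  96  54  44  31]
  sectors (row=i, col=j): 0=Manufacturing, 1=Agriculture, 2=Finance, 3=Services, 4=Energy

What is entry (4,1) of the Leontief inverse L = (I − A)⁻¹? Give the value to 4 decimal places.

Form M = I − A:
  [  0.98   -0.16   -0.16   -0.05   -0.10]
  [ -0.15    0.99   -0.14   -0.11   -0.11]
  [ -0.08   -0.02    0.93   -0.06   -0.14]
  [ -0.16   -0.15   -0.03    0.99   -0.08]
  [ -0.04   -0.03   -0.04   -0.08    0.89]
Leontief inverse L = M⁻¹:
  [  1.0960    0.2040    0.2311    0.1077    0.1944]
  [  0.2174    1.0801    0.2141    0.1606    0.2060]
  [  0.1255    0.0640    1.1186    0.0980    0.2068]
  [  0.2205    0.2040    0.1100    1.0637    0.1629]
  [  0.0821    0.0668    0.0778    0.1103    1.1632]
Total output x = L · d:
  x_0 = 1.0960·30 + 0.2040·96 + 0.2311·54 + 0.1077·44 + 0.1944·31 = 75.7140
  x_1 = 0.2174·30 + 1.0801·96 + 0.2141·54 + 0.1606·44 + 0.2060·31 = 135.2307
  x_2 = 0.1255·30 + 0.0640·96 + 1.1186·54 + 0.0980·44 + 0.2068·31 = 81.0310
  x_3 = 0.2205·30 + 0.2040·96 + 0.1100·54 + 1.0637·44 + 0.1629·31 = 83.9884
  x_4 = 0.0821·30 + 0.0668·96 + 0.0778·54 + 0.1103·44 + 1.1632·31 = 53.9840

L[4,1] = 0.0668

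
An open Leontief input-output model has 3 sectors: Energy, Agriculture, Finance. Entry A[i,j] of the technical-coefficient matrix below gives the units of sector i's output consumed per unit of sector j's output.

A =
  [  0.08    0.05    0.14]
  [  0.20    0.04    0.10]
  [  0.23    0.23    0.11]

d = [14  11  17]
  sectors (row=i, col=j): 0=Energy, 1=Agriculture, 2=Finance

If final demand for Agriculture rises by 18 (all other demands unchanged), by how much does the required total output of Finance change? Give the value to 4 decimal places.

Form M = I − A:
  [  0.92   -0.05   -0.14]
  [ -0.20    0.96   -0.10]
  [ -0.23   -0.23    0.89]
Leontief inverse L = M⁻¹:
  [  1.1588    0.1069    0.1943]
  [  0.2801    1.0963    0.1673]
  [  0.3719    0.3109    1.2170]
Total output x = L · d:
  x_0 = 1.1588·14 + 0.1069·11 + 0.1943·17 = 20.7016
  x_1 = 0.2801·14 + 1.0963·11 + 0.1673·17 = 18.8249
  x_2 = 0.3719·14 + 0.3109·11 + 1.2170·17 = 29.3158
Δx_2 = L[2,1] · Δd_1 = 0.3109 · 18 = 5.5970

5.5970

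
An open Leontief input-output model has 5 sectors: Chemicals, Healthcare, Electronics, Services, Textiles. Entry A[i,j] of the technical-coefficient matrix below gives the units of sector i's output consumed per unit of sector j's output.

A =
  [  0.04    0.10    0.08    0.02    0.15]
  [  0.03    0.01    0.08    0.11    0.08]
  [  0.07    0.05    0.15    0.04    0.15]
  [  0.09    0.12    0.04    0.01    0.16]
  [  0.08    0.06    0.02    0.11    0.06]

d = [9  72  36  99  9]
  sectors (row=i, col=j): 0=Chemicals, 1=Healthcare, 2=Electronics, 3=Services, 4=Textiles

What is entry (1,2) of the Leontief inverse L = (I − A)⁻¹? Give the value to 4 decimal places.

L[1,2] = 0.1146

Form M = I − A:
  [  0.96   -0.10   -0.08   -0.02   -0.15]
  [ -0.03    0.99   -0.08   -0.11   -0.08]
  [ -0.07   -0.05    0.85   -0.04   -0.15]
  [ -0.09   -0.12   -0.04    0.99   -0.16]
  [ -0.08   -0.06   -0.02   -0.11    0.94]
Leontief inverse L = M⁻¹:
  [  1.0789    0.1361    0.1225    0.0657    0.2145]
  [  0.0658    1.0479    0.1146    0.1381    0.1415]
  [  0.1189    0.0979    1.2065    0.0881    0.2348]
  [  0.1292    0.1594    0.0824    1.0590    0.2276]
  [  0.1137    0.0992    0.0531    0.1402    1.1227]
Total output x = L · d:
  x_0 = 1.0789·9 + 0.1361·72 + 0.1225·36 + 0.0657·99 + 0.2145·9 = 32.3555
  x_1 = 0.0658·9 + 1.0479·72 + 0.1146·36 + 0.1381·99 + 0.1415·9 = 95.1122
  x_2 = 0.1189·9 + 0.0979·72 + 1.2065·36 + 0.0881·99 + 0.2348·9 = 62.3876
  x_3 = 0.1292·9 + 0.1594·72 + 0.0824·36 + 1.0590·99 + 0.2276·9 = 122.4957
  x_4 = 0.1137·9 + 0.0992·72 + 0.0531·36 + 0.1402·99 + 1.1227·9 = 34.0611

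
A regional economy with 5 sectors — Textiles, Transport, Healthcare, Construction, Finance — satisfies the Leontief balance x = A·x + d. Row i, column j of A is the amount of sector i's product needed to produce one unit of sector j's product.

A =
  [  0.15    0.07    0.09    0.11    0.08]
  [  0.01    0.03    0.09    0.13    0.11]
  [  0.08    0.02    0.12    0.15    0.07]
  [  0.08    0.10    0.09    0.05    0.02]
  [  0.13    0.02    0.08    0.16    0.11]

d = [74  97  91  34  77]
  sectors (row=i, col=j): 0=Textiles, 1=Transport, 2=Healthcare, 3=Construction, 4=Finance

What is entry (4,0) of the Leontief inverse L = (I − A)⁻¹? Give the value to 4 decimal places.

L[4,0] = 0.2194

Form M = I − A:
  [  0.85   -0.07   -0.09   -0.11   -0.08]
  [ -0.01    0.97   -0.09   -0.13   -0.11]
  [ -0.08   -0.02    0.88   -0.15   -0.07]
  [ -0.08   -0.10   -0.09    0.95   -0.02]
  [ -0.13   -0.02   -0.08   -0.16    0.89]
Leontief inverse L = M⁻¹:
  [  1.2360    0.1175    0.1731    0.2108    0.1440]
  [  0.0694    1.0632    0.1506    0.2032    0.1541]
  [  0.1536    0.0624    1.1935    0.2351    0.1207]
  [  0.1306    0.1292    0.1469    1.1195    0.0644]
  [  0.2194    0.0699    0.1624    0.2577    1.1705]
Total output x = L · d:
  x_0 = 1.2360·74 + 0.1175·97 + 0.1731·91 + 0.2108·34 + 0.1440·77 = 136.8575
  x_1 = 0.0694·74 + 1.0632·97 + 0.1506·91 + 0.2032·34 + 0.1541·77 = 140.7399
  x_2 = 0.1536·74 + 0.0624·97 + 1.1935·91 + 0.2351·34 + 0.1207·77 = 143.3166
  x_3 = 0.1306·74 + 0.1292·97 + 0.1469·91 + 1.1195·34 + 0.0644·77 = 78.5839
  x_4 = 0.2194·74 + 0.0699·97 + 0.1624·91 + 0.2577·34 + 1.1705·77 = 136.6798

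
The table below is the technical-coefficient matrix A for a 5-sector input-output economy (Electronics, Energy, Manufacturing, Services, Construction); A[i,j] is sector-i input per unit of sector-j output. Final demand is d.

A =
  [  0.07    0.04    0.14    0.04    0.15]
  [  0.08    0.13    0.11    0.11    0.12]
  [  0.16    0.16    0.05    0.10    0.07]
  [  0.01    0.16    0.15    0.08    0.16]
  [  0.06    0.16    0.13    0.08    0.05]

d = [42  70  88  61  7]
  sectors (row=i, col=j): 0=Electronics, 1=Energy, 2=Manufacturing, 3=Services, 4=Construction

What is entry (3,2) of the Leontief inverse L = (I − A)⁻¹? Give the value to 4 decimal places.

Form M = I − A:
  [  0.93   -0.04   -0.14   -0.04   -0.15]
  [ -0.08    0.87   -0.11   -0.11   -0.12]
  [ -0.16   -0.16    0.95   -0.10   -0.07]
  [ -0.01   -0.16   -0.15    0.92   -0.16]
  [ -0.06   -0.16   -0.13   -0.08    0.95]
Leontief inverse L = M⁻¹:
  [  1.1469    0.1618    0.2387    0.1159    0.2386]
  [  0.1695    1.2839    0.2395    0.2079    0.2416]
  [  0.2435    0.2995    1.1802    0.1917    0.1955]
  [  0.1066    0.3252    0.2785    1.1849    0.2780]
  [  0.1433    0.2948    0.2404    0.1684    1.1586]
Total output x = L · d:
  x_0 = 1.1469·42 + 0.1618·70 + 0.2387·88 + 0.1159·61 + 0.2386·7 = 89.2469
  x_1 = 0.1695·42 + 1.2839·70 + 0.2395·88 + 0.2079·61 + 0.2416·7 = 132.4487
  x_2 = 0.2435·42 + 0.2995·70 + 1.1802·88 + 0.1917·61 + 0.1955·7 = 148.1065
  x_3 = 0.1066·42 + 0.3252·70 + 0.2785·88 + 1.1849·61 + 0.2780·7 = 125.9676
  x_4 = 0.1433·42 + 0.2948·70 + 0.2404·88 + 0.1684·61 + 1.1586·7 = 66.1872

L[3,2] = 0.2785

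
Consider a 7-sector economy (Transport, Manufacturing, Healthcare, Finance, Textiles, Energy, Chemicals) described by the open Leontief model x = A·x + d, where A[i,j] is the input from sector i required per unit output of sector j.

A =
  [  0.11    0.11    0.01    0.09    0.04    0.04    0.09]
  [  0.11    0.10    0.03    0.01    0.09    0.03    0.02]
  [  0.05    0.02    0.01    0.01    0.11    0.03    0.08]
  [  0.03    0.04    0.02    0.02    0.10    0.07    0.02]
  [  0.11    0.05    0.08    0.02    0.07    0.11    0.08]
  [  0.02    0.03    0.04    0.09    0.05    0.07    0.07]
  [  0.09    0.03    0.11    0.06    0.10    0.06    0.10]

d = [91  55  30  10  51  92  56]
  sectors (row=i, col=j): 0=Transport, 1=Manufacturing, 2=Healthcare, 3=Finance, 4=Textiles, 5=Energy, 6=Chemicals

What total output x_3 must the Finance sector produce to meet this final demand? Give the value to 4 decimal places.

Form M = I − A:
  [  0.89   -0.11   -0.01   -0.09   -0.04   -0.04   -0.09]
  [ -0.11    0.90   -0.03   -0.01   -0.09   -0.03   -0.02]
  [ -0.05   -0.02    0.99   -0.01   -0.11   -0.03   -0.08]
  [ -0.03   -0.04   -0.02    0.98   -0.10   -0.07   -0.02]
  [ -0.11   -0.05   -0.08   -0.02    0.93   -0.11   -0.08]
  [ -0.02   -0.03   -0.04   -0.09   -0.05    0.93   -0.07]
  [ -0.09   -0.03   -0.11   -0.06   -0.10   -0.06    0.90]
Leontief inverse L = M⁻¹:
  [  1.1810    0.1649    0.0480    0.1299    0.1068    0.0895    0.1454]
  [  0.1723    1.1477    0.0590    0.0416    0.1409    0.0705    0.0669]
  [  0.0992    0.0519    1.0423    0.0373    0.1535    0.0685    0.1235]
  [  0.0716    0.0693    0.0457    1.0442    0.1392    0.1055    0.0566]
  [  0.1808    0.1014    0.1212    0.0662    1.1389    0.1641    0.1466]
  [  0.0643    0.0611    0.0704    0.1182    0.1015    1.1104    0.1121]
  [  0.1651    0.0810    0.1554    0.1038    0.1767    0.1190    1.1705]
Total output x = L · d:
  x_0 = 1.1810·91 + 0.1649·55 + 0.0480·30 + 0.1299·10 + 0.1068·51 + 0.0895·92 + 0.1454·56 = 141.0973
  x_1 = 0.1723·91 + 1.1477·55 + 0.0590·30 + 0.0416·10 + 0.1409·51 + 0.0705·92 + 0.0669·56 = 98.4120
  x_2 = 0.0992·91 + 0.0519·55 + 1.0423·30 + 0.0373·10 + 0.1535·51 + 0.0685·92 + 0.1235·56 = 64.5773
  x_3 = 0.0716·91 + 0.0693·55 + 0.0457·30 + 1.0442·10 + 0.1392·51 + 0.1055·92 + 0.0566·56 = 42.1164
  x_4 = 0.1808·91 + 0.1014·55 + 0.1212·30 + 0.0662·10 + 1.1389·51 + 0.1641·92 + 0.1466·56 = 107.7172
  x_5 = 0.0643·91 + 0.0611·55 + 0.0704·30 + 0.1182·10 + 0.1015·51 + 1.1104·92 + 0.1121·56 = 126.1096
  x_6 = 0.1651·91 + 0.0810·55 + 0.1554·30 + 0.1038·10 + 0.1767·51 + 0.1190·92 + 1.1705·56 = 110.6888

42.1164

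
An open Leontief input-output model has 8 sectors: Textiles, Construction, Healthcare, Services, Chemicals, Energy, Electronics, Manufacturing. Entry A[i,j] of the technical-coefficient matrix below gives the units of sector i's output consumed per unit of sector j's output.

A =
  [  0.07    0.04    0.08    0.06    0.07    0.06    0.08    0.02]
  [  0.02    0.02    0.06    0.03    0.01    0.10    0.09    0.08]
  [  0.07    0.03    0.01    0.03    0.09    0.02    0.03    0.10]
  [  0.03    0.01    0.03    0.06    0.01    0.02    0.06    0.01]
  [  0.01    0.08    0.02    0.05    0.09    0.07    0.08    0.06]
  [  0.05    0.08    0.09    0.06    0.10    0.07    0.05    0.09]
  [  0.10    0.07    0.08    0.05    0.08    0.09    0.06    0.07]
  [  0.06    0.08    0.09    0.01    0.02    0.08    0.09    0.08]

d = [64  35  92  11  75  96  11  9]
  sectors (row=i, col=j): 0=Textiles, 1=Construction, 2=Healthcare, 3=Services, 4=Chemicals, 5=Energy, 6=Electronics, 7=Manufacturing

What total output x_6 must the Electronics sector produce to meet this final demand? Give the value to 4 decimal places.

Form M = I − A:
  [  0.93   -0.04   -0.08   -0.06   -0.07   -0.06   -0.08   -0.02]
  [ -0.02    0.98   -0.06   -0.03   -0.01   -0.10   -0.09   -0.08]
  [ -0.07   -0.03    0.99   -0.03   -0.09   -0.02   -0.03   -0.10]
  [ -0.03   -0.01   -0.03    0.94   -0.01   -0.02   -0.06   -0.01]
  [ -0.01   -0.08   -0.02   -0.05    0.91   -0.07   -0.08   -0.06]
  [ -0.05   -0.08   -0.09   -0.06   -0.10    0.93   -0.05   -0.09]
  [ -0.10   -0.07   -0.08   -0.05   -0.08   -0.09    0.94   -0.07]
  [ -0.06   -0.08   -0.09   -0.01   -0.02   -0.08   -0.09    0.92]
Leontief inverse L = M⁻¹:
  [  1.1176    0.0867    0.1299    0.1006    0.1275    0.1160    0.1384    0.0772]
  [  0.0662    1.0658    0.1108    0.0637    0.0607    0.1527    0.1416    0.1365]
  [  0.1061    0.0713    1.0536    0.0600    0.1318    0.0688    0.0821    0.1452]
  [  0.0539    0.0305    0.0539    1.0797    0.0350    0.0452    0.0869    0.0347]
  [  0.0530    0.1288    0.0718    0.0876    1.1417    0.1305    0.1402    0.1190]
  [  0.1049    0.1390    0.1522    0.1060    0.1658    1.1412    0.1244    0.1640]
  [  0.1589    0.1305    0.1465    0.0994    0.1502    0.1632    1.1361    0.1440]
  [  0.1154    0.1333    0.1509    0.0505    0.0808    0.1461    0.1553    1.1494]
Total output x = L · d:
  x_0 = 1.1176·64 + 0.0867·35 + 0.1299·92 + 0.1006·11 + 0.1275·75 + 0.1160·96 + 0.1384·11 + 0.0772·9 = 110.5431
  x_1 = 0.0662·64 + 1.0658·35 + 0.1108·92 + 0.0637·11 + 0.0607·75 + 0.1527·96 + 0.1416·11 + 0.1365·9 = 74.4346
  x_2 = 0.1061·64 + 0.0713·35 + 1.0536·92 + 0.0600·11 + 0.1318·75 + 0.0688·96 + 0.0821·11 + 0.1452·9 = 125.5717
  x_3 = 0.0539·64 + 0.0305·35 + 0.0539·92 + 1.0797·11 + 0.0350·75 + 0.0452·96 + 0.0869·11 + 0.0347·9 = 29.5853
  x_4 = 0.0530·64 + 0.1288·35 + 0.0718·92 + 0.0876·11 + 1.1417·75 + 0.1305·96 + 0.1402·11 + 0.1190·9 = 116.2435
  x_5 = 0.1049·64 + 0.1390·35 + 0.1522·92 + 0.1060·11 + 0.1658·75 + 1.1412·96 + 0.1244·11 + 0.1640·9 = 151.5713
  x_6 = 0.1589·64 + 0.1305·35 + 0.1465·92 + 0.0994·11 + 0.1502·75 + 0.1632·96 + 1.1361·11 + 0.1440·9 = 70.0368
  x_7 = 0.1154·64 + 0.1333·35 + 0.1509·92 + 0.0505·11 + 0.0808·75 + 0.1461·96 + 0.1553·11 + 1.1494·9 = 58.6288

70.0368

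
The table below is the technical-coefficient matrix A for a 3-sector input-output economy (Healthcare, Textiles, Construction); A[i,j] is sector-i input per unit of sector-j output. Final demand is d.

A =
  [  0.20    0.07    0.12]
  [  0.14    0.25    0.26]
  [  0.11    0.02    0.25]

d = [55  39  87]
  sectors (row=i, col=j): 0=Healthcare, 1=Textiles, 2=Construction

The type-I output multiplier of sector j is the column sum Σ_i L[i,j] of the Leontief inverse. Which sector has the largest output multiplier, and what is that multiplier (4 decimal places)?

Form M = I − A:
  [  0.80   -0.07   -0.12]
  [ -0.14    0.75   -0.26]
  [ -0.11   -0.02    0.75]
Leontief inverse L = M⁻¹:
  [  1.3074    0.1288    0.2538]
  [  0.3134    1.3767    0.5274]
  [  0.2001    0.0556    1.3846]
Total output x = L · d:
  x_0 = 1.3074·55 + 0.1288·39 + 0.2538·87 = 99.0165
  x_1 = 0.3134·55 + 1.3767·39 + 0.5274·87 = 116.8107
  x_2 = 0.2001·55 + 0.0556·39 + 1.3846·87 = 133.6374
Output multipliers (column sums of L):
  Healthcare: 1.8210
  Textiles: 1.5610
  Construction: 2.1659

Construction (2.1659)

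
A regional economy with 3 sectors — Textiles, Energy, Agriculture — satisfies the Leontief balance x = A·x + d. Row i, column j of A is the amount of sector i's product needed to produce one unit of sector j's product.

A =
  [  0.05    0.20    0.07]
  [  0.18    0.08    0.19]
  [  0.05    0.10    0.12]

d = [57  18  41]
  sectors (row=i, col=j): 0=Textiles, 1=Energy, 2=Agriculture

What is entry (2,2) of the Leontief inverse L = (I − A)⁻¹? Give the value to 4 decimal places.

Form M = I − A:
  [  0.95   -0.20   -0.07]
  [ -0.18    0.92   -0.19]
  [ -0.05   -0.10    0.88]
Leontief inverse L = M⁻¹:
  [  1.1088    0.2567    0.1436]
  [  0.2355    1.1676    0.2708]
  [  0.0898    0.1473    1.1753]
Total output x = L · d:
  x_0 = 1.1088·57 + 0.2567·18 + 0.1436·41 = 73.7109
  x_1 = 0.2355·57 + 1.1676·18 + 0.2708·41 = 45.5427
  x_2 = 0.0898·57 + 0.1473·18 + 1.1753·41 = 55.9543

L[2,2] = 1.1753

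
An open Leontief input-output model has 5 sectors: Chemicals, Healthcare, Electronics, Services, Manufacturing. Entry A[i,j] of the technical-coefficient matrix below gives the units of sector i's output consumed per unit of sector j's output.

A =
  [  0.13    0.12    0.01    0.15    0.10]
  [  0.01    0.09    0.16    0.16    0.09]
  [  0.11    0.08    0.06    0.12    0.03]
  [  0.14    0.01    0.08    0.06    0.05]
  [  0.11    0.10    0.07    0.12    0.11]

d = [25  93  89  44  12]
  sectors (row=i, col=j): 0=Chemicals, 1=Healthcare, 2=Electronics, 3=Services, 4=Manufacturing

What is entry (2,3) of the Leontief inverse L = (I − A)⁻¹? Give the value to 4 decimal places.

L[2,3] = 0.2050

Form M = I − A:
  [  0.87   -0.12   -0.01   -0.15   -0.10]
  [ -0.01    0.91   -0.16   -0.16   -0.09]
  [ -0.11   -0.08    0.94   -0.12   -0.03]
  [ -0.14   -0.01   -0.08    0.94   -0.05]
  [ -0.11   -0.10   -0.07   -0.12    0.89]
Leontief inverse L = M⁻¹:
  [  1.2258    0.1908    0.0807    0.2606    0.1744]
  [  0.1035    1.1523    0.2307    0.2613    0.1506]
  [  0.1857    0.1337    1.1122    0.2050    0.0834]
  [  0.2104    0.0612    0.1165    1.1352    0.0975]
  [  0.2061    0.1718    0.1391    0.2308    1.1818]
Total output x = L · d:
  x_0 = 1.2258·25 + 0.1908·93 + 0.0807·89 + 0.2606·44 + 0.1744·12 = 69.1276
  x_1 = 0.1035·25 + 1.1523·93 + 0.2307·89 + 0.2613·44 + 0.1506·12 = 143.5833
  x_2 = 0.1857·25 + 0.1337·93 + 1.1122·89 + 0.2050·44 + 0.0834·12 = 126.0837
  x_3 = 0.2104·25 + 0.0612·93 + 0.1165·89 + 1.1352·44 + 0.0975·12 = 72.4389
  x_4 = 0.2061·25 + 0.1718·93 + 0.1391·89 + 0.2308·44 + 1.1818·12 = 57.8437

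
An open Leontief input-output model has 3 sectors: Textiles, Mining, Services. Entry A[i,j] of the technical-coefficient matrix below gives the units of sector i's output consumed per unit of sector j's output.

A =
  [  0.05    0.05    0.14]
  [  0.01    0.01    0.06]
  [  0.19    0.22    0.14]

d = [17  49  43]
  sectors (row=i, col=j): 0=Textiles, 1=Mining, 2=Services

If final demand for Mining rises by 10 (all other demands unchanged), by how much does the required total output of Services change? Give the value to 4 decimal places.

Form M = I − A:
  [  0.95   -0.05   -0.14]
  [ -0.01    0.99   -0.06]
  [ -0.19   -0.22    0.86]
Leontief inverse L = M⁻¹:
  [  1.0905    0.0960    0.1842]
  [  0.0260    1.0283    0.0760]
  [  0.2476    0.2843    1.2229]
Total output x = L · d:
  x_0 = 1.0905·17 + 0.0960·49 + 0.1842·43 = 31.1643
  x_1 = 0.0260·17 + 1.0283·49 + 0.0760·43 = 54.0960
  x_2 = 0.2476·17 + 0.2843·49 + 1.2229·43 = 70.7237
Δx_2 = L[2,1] · Δd_1 = 0.2843 · 10 = 2.8427

2.8427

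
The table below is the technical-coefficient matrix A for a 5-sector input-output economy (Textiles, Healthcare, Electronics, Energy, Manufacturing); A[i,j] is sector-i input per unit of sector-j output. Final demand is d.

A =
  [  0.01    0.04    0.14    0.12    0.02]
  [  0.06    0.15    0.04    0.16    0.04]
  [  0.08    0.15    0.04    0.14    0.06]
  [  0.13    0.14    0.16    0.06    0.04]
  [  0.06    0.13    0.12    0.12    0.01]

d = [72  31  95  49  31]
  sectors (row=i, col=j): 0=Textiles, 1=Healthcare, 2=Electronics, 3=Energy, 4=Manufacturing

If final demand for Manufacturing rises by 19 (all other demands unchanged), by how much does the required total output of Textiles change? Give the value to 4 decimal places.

Form M = I − A:
  [  0.99   -0.04   -0.14   -0.12   -0.02]
  [ -0.06    0.85   -0.04   -0.16   -0.04]
  [ -0.08   -0.15    0.96   -0.14   -0.06]
  [ -0.13   -0.14   -0.16    0.94   -0.04]
  [ -0.06   -0.13   -0.12   -0.12    0.99]
Leontief inverse L = M⁻¹:
  [  1.0616    0.1235    0.1977    0.1919    0.0462]
  [  0.1241    1.2571    0.1222    0.2571    0.0711]
  [  0.1439    0.2591    1.1251    0.2417    0.0913]
  [  0.1950    0.2584    0.2453    1.1791    0.0769]
  [  0.1217    0.2353    0.1941    0.2176    1.0426]
Total output x = L · d:
  x_0 = 1.0616·72 + 0.1235·31 + 0.1977·95 + 0.1919·49 + 0.0462·31 = 109.8768
  x_1 = 0.1241·72 + 1.2571·31 + 0.1222·95 + 0.2571·49 + 0.0711·31 = 74.3203
  x_2 = 0.1439·72 + 0.2591·31 + 1.1251·95 + 0.2417·49 + 0.0913·31 = 139.9573
  x_3 = 0.1950·72 + 0.2584·31 + 0.2453·95 + 1.1791·49 + 0.0769·31 = 105.5121
  x_4 = 0.1217·72 + 0.2353·31 + 0.1941·95 + 0.2176·49 + 1.0426·31 = 77.4854
Δx_0 = L[0,4] · Δd_4 = 0.0462 · 19 = 0.8772

0.8772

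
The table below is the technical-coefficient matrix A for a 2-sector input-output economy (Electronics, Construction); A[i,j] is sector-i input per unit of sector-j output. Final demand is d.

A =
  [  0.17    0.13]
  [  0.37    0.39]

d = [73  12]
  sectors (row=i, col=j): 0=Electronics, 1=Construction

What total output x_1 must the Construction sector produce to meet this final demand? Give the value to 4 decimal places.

80.6853

Form M = I − A:
  [  0.83   -0.13]
  [ -0.37    0.61]
Leontief inverse L = M⁻¹:
  [  1.3313    0.2837]
  [  0.8075    1.8114]
Total output x = L · d:
  x_0 = 1.3313·73 + 0.2837·12 = 100.5893
  x_1 = 0.8075·73 + 1.8114·12 = 80.6853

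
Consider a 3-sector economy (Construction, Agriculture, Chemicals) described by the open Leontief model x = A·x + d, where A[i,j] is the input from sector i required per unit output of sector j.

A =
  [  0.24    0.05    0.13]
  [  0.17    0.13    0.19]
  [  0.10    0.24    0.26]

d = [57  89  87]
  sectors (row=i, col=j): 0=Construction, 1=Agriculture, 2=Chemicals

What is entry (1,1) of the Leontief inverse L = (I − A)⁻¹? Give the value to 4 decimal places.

Form M = I − A:
  [  0.76   -0.05   -0.13]
  [ -0.17    0.87   -0.19]
  [ -0.10   -0.24    0.74]
Leontief inverse L = M⁻¹:
  [  1.3887    0.1583    0.2846]
  [  0.3361    1.2754    0.3865]
  [  0.2967    0.4350    1.5152]
Total output x = L · d:
  x_0 = 1.3887·57 + 0.1583·89 + 0.2846·87 = 118.0037
  x_1 = 0.3361·57 + 1.2754·89 + 0.3865·87 = 166.2938
  x_2 = 0.2967·57 + 0.4350·89 + 1.5152·87 = 187.4471

L[1,1] = 1.2754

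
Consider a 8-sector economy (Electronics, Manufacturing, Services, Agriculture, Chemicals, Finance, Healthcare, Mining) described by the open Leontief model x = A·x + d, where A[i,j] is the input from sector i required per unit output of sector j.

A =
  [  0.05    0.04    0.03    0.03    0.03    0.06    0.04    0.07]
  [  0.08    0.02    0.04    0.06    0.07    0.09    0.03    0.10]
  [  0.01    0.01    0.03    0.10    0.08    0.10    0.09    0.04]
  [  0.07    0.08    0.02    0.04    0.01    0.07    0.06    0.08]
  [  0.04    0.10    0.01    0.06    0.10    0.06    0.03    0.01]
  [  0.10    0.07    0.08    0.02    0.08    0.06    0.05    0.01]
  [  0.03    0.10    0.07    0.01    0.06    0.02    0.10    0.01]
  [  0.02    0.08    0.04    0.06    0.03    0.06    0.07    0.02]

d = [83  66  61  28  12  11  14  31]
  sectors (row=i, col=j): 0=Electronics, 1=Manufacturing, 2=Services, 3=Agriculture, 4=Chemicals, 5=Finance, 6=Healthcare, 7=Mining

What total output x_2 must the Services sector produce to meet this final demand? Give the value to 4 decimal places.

84.8116

Form M = I − A:
  [  0.95   -0.04   -0.03   -0.03   -0.03   -0.06   -0.04   -0.07]
  [ -0.08    0.98   -0.04   -0.06   -0.07   -0.09   -0.03   -0.10]
  [ -0.01   -0.01    0.97   -0.10   -0.08   -0.10   -0.09   -0.04]
  [ -0.07   -0.08   -0.02    0.96   -0.01   -0.07   -0.06   -0.08]
  [ -0.04   -0.10   -0.01   -0.06    0.90   -0.06   -0.03   -0.01]
  [ -0.10   -0.07   -0.08   -0.02   -0.08    0.94   -0.05   -0.01]
  [ -0.03   -0.10   -0.07   -0.01   -0.06   -0.02    0.90   -0.01]
  [ -0.02   -0.08   -0.04   -0.06   -0.03   -0.06   -0.07    0.98]
Leontief inverse L = M⁻¹:
  [  1.0815    0.0784    0.0560    0.0573    0.0647    0.0985    0.0751    0.0946]
  [  0.1239    1.0753    0.0744    0.0983    0.1179    0.1438    0.0776    0.1331]
  [  0.0536    0.0673    1.0645    0.1336    0.1278    0.1486    0.1379    0.0693]
  [  0.1103    0.1259    0.0530    1.0723    0.0512    0.1173    0.1029    0.1132]
  [  0.0820    0.1461    0.0377    0.0928    1.1450    0.1074    0.0660    0.0433]
  [  0.1422    0.1181    0.1124    0.0588    0.1314    1.1139    0.0952    0.0453]
  [  0.0645    0.1424    0.0993    0.0436    0.1058    0.0652    1.1418    0.0402]
  [  0.0570    0.1217    0.0690    0.0899    0.0699    0.1031    0.1092    1.0499]
Total output x = L · d:
  x_0 = 1.0815·83 + 0.0784·66 + 0.0560·61 + 0.0573·28 + 0.0647·12 + 0.0985·11 + 0.0751·14 + 0.0946·31 = 105.8062
  x_1 = 0.1239·83 + 1.0753·66 + 0.0744·61 + 0.0983·28 + 0.1179·12 + 0.1438·11 + 0.0776·14 + 0.1331·31 = 96.7559
  x_2 = 0.0536·83 + 0.0673·66 + 1.0645·61 + 0.1336·28 + 0.1278·12 + 0.1486·11 + 0.1379·14 + 0.0693·31 = 84.8116
  x_3 = 0.1103·83 + 0.1259·66 + 0.0530·61 + 1.0723·28 + 0.0512·12 + 0.1173·11 + 0.1029·14 + 0.1132·31 = 57.5765
  x_4 = 0.0820·83 + 0.1461·66 + 0.0377·61 + 0.0928·28 + 1.1450·12 + 0.1074·11 + 0.0660·14 + 0.0433·31 = 38.5374
  x_5 = 0.1422·83 + 0.1181·66 + 0.1124·61 + 0.0588·28 + 0.1314·12 + 1.1139·11 + 0.0952·14 + 0.0453·31 = 44.6710
  x_6 = 0.0645·83 + 0.1424·66 + 0.0993·61 + 0.0436·28 + 0.1058·12 + 0.0652·11 + 1.1418·14 + 0.0402·31 = 41.2482
  x_7 = 0.0570·83 + 0.1217·66 + 0.0690·61 + 0.0899·28 + 0.0699·12 + 0.1031·11 + 0.1092·14 + 1.0499·31 = 55.5382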